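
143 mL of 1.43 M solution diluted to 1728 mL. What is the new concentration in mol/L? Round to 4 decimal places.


Dilution: M1*V1 = M2*V2, solve for M2.
M2 = M1*V1 / V2
M2 = 1.43 * 143 / 1728
M2 = 204.49 / 1728
M2 = 0.11833912 mol/L, rounded to 4 dp:

0.1183 mol/L


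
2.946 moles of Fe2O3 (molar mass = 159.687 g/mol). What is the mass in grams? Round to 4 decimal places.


mass = n * M
mass = 2.946 * 159.687
mass = 470.437902 g, rounded to 4 dp:

470.4379 g


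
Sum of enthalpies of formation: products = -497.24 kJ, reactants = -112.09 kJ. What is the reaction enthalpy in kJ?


dH_rxn = sum(dH_f products) - sum(dH_f reactants)
dH_rxn = -497.24 - (-112.09)
dH_rxn = -385.15 kJ:

-385.15 kJ


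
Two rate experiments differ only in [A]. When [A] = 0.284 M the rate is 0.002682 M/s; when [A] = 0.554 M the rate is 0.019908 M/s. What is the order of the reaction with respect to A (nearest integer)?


Rate is proportional to [A]^n, so rate2/rate1 = ([A]2/[A]1)^n. Take logs to solve for n.
rate2/rate1 = 0.019908 / 0.002682 = 7.4228
[A]2/[A]1 = 0.554 / 0.284 = 1.9507
n = ln(7.4228) / ln(1.9507) = 3.0
Nearest integer order:

3


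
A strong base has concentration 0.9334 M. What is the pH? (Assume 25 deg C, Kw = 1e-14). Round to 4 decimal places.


A strong base dissociates completely, so [OH-] equals the given concentration.
pOH = -log10([OH-]) = -log10(0.9334) = 0.029932
pH = 14 - pOH = 14 - 0.029932
pH = 13.970068, rounded to 4 dp:

13.9701


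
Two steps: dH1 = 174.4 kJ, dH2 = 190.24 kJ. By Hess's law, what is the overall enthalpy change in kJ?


Hess's law: enthalpy is a state function, so add the step enthalpies.
dH_total = dH1 + dH2 = 174.4 + (190.24)
dH_total = 364.64 kJ:

364.64 kJ


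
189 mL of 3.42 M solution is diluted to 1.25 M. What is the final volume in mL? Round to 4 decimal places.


Dilution: M1*V1 = M2*V2, solve for V2.
V2 = M1*V1 / M2
V2 = 3.42 * 189 / 1.25
V2 = 646.38 / 1.25
V2 = 517.104 mL, rounded to 4 dp:

517.1040 mL


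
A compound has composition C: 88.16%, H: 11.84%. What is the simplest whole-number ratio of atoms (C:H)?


Assume 100 g of compound, divide each mass% by atomic mass to get moles, then normalize by the smallest to get a raw atom ratio.
Moles per 100 g: C: 88.16/12.011 = 7.3399, H: 11.84/1.008 = 11.746
Raw ratio (divide by min = 7.3399): C: 1.0, H: 1.6
Multiply by 5 to clear fractions: C: 5.0 ~= 5, H: 8.001 ~= 8
Reduce by GCD to get the simplest whole-number ratio:

5:8


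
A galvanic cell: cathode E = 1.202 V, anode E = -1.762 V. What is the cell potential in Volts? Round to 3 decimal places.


Standard cell potential: E_cell = E_cathode - E_anode.
E_cell = 1.202 - (-1.762)
E_cell = 2.964 V, rounded to 3 dp:

2.964 V


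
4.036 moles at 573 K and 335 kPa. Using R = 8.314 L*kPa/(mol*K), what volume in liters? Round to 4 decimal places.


PV = nRT, solve for V = nRT / P.
nRT = 4.036 * 8.314 * 573 = 19227.1892
V = 19227.1892 / 335
V = 57.39459463 L, rounded to 4 dp:

57.3946 L


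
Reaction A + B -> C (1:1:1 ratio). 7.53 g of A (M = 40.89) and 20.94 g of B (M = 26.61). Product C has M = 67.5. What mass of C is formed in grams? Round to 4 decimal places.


Find moles of each reactant; the smaller value is the limiting reagent in a 1:1:1 reaction, so moles_C equals moles of the limiter.
n_A = mass_A / M_A = 7.53 / 40.89 = 0.184153 mol
n_B = mass_B / M_B = 20.94 / 26.61 = 0.786922 mol
Limiting reagent: A (smaller), n_limiting = 0.184153 mol
mass_C = n_limiting * M_C = 0.184153 * 67.5
mass_C = 12.4303275 g, rounded to 4 dp:

12.4303 g


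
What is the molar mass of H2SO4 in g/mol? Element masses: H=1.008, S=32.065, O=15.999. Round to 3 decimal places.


M = sum(count * atomic_mass) over atoms.
M = 2*1.008 + 1*32.065 + 4*15.999
M = 2.016 + 32.065 + 63.996
M = 98.077 g/mol, rounded to 3 dp:

98.077 g/mol


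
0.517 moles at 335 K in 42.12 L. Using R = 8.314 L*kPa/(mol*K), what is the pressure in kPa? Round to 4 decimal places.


PV = nRT, solve for P = nRT / V.
nRT = 0.517 * 8.314 * 335 = 1439.9432
P = 1439.9432 / 42.12
P = 34.18668566 kPa, rounded to 4 dp:

34.1867 kPa


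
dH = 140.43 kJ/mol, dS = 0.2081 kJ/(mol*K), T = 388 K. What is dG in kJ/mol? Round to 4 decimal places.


Gibbs: dG = dH - T*dS (consistent units, dS already in kJ/(mol*K)).
T*dS = 388 * 0.2081 = 80.7428
dG = 140.43 - (80.7428)
dG = 59.6872 kJ/mol, rounded to 4 dp:

59.6872 kJ/mol


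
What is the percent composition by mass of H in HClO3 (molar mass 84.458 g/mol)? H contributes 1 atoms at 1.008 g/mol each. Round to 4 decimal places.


pct = 100 * (n_elem * M_elem) / M_total
mass_contribution = 1 * 1.008 = 1.008 g/mol
pct = 100 * 1.008 / 84.458
pct = 1.19349262 %, rounded to 4 dp:

1.1935 %


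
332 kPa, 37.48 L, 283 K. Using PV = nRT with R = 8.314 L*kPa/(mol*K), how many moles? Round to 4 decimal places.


PV = nRT, solve for n = PV / (RT).
PV = 332 * 37.48 = 12443.36
RT = 8.314 * 283 = 2352.862
n = 12443.36 / 2352.862
n = 5.28860596 mol, rounded to 4 dp:

5.2886 mol


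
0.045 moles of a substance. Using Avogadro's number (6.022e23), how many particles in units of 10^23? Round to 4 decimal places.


N = n * NA, then divide by 1e23 for the requested units.
N / 1e23 = n * 6.022
N / 1e23 = 0.045 * 6.022
N / 1e23 = 0.27099, rounded to 4 dp:

0.2710


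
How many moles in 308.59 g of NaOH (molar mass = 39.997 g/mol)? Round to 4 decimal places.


n = mass / M
n = 308.59 / 39.997
n = 7.71532865 mol, rounded to 4 dp:

7.7153 mol


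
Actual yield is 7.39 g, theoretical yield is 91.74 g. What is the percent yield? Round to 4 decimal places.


% yield = 100 * actual / theoretical
% yield = 100 * 7.39 / 91.74
% yield = 8.05537388 %, rounded to 4 dp:

8.0554 %


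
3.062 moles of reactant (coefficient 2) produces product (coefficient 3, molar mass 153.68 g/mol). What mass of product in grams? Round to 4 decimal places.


Use the coefficient ratio to convert reactant moles to product moles, then multiply by the product's molar mass.
moles_P = moles_R * (coeff_P / coeff_R) = 3.062 * (3/2) = 4.593
mass_P = moles_P * M_P = 4.593 * 153.68
mass_P = 705.85224 g, rounded to 4 dp:

705.8522 g


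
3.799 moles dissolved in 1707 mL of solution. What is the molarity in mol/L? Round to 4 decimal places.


Convert volume to liters: V_L = V_mL / 1000.
V_L = 1707 / 1000 = 1.707 L
M = n / V_L = 3.799 / 1.707
M = 2.22554189 mol/L, rounded to 4 dp:

2.2255 mol/L


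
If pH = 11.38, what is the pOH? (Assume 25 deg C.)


At 25 deg C, pH + pOH = 14.
pOH = 14 - pH = 14 - 11.38
pOH = 2.62:

2.62


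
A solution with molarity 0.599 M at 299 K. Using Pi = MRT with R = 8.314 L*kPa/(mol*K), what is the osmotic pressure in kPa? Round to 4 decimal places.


Osmotic pressure (van't Hoff): Pi = M*R*T.
RT = 8.314 * 299 = 2485.886
Pi = 0.599 * 2485.886
Pi = 1489.045714 kPa, rounded to 4 dp:

1489.0457 kPa


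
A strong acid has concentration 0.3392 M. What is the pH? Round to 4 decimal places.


A strong acid dissociates completely, so [H+] equals the given concentration.
pH = -log10([H+]) = -log10(0.3392)
pH = 0.46954416, rounded to 4 dp:

0.4695


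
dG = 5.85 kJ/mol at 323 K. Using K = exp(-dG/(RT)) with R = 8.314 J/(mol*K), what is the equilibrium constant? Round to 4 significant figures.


dG is in kJ/mol; multiply by 1000 to match R in J/(mol*K).
RT = 8.314 * 323 = 2685.422 J/mol
exponent = -dG*1000 / (RT) = -(5.85*1000) / 2685.422 = -2.17842857
K = exp(-2.17842857)
K = 0.11321931, rounded to 4 significant figures:

0.1132


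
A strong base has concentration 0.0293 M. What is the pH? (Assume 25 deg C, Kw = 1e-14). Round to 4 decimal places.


A strong base dissociates completely, so [OH-] equals the given concentration.
pOH = -log10([OH-]) = -log10(0.0293) = 1.533132
pH = 14 - pOH = 14 - 1.533132
pH = 12.466868, rounded to 4 dp:

12.4669


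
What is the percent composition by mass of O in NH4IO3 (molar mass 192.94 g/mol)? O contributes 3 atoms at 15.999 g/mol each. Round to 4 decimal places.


pct = 100 * (n_elem * M_elem) / M_total
mass_contribution = 3 * 15.999 = 47.997 g/mol
pct = 100 * 47.997 / 192.94
pct = 24.87664559 %, rounded to 4 dp:

24.8766 %


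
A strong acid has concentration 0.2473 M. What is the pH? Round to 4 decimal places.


A strong acid dissociates completely, so [H+] equals the given concentration.
pH = -log10([H+]) = -log10(0.2473)
pH = 0.60677588, rounded to 4 dp:

0.6068


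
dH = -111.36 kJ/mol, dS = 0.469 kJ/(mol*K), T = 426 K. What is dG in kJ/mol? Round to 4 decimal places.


Gibbs: dG = dH - T*dS (consistent units, dS already in kJ/(mol*K)).
T*dS = 426 * 0.469 = 199.794
dG = -111.36 - (199.794)
dG = -311.154 kJ/mol, rounded to 4 dp:

-311.1540 kJ/mol


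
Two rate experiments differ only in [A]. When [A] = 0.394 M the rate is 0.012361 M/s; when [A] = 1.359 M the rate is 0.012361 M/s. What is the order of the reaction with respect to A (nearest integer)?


Rate is proportional to [A]^n, so rate2/rate1 = ([A]2/[A]1)^n. Take logs to solve for n.
rate2/rate1 = 0.012361 / 0.012361 = 1.0
[A]2/[A]1 = 1.359 / 0.394 = 3.4492
n = ln(1.0) / ln(3.4492) = 0.0
Nearest integer order:

0


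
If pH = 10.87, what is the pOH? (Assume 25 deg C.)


At 25 deg C, pH + pOH = 14.
pOH = 14 - pH = 14 - 10.87
pOH = 3.13:

3.13


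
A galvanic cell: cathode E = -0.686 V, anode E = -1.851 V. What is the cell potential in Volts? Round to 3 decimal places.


Standard cell potential: E_cell = E_cathode - E_anode.
E_cell = -0.686 - (-1.851)
E_cell = 1.165 V, rounded to 3 dp:

1.165 V


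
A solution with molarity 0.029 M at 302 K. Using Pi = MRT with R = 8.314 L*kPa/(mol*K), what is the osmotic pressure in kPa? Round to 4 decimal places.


Osmotic pressure (van't Hoff): Pi = M*R*T.
RT = 8.314 * 302 = 2510.828
Pi = 0.029 * 2510.828
Pi = 72.814012 kPa, rounded to 4 dp:

72.8140 kPa


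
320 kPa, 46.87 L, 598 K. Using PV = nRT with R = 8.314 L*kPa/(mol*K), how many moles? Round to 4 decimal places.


PV = nRT, solve for n = PV / (RT).
PV = 320 * 46.87 = 14998.4
RT = 8.314 * 598 = 4971.772
n = 14998.4 / 4971.772
n = 3.01671114 mol, rounded to 4 dp:

3.0167 mol


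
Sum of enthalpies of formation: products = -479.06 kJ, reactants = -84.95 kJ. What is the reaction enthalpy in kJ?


dH_rxn = sum(dH_f products) - sum(dH_f reactants)
dH_rxn = -479.06 - (-84.95)
dH_rxn = -394.11 kJ:

-394.11 kJ


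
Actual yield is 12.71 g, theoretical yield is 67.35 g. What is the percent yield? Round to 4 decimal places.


% yield = 100 * actual / theoretical
% yield = 100 * 12.71 / 67.35
% yield = 18.87156644 %, rounded to 4 dp:

18.8716 %


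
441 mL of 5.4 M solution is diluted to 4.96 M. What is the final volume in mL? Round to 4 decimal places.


Dilution: M1*V1 = M2*V2, solve for V2.
V2 = M1*V1 / M2
V2 = 5.4 * 441 / 4.96
V2 = 2381.4 / 4.96
V2 = 480.12096774 mL, rounded to 4 dp:

480.1210 mL


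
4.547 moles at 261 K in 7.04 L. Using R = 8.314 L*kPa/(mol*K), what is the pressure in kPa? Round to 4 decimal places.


PV = nRT, solve for P = nRT / V.
nRT = 4.547 * 8.314 * 261 = 9866.7808
P = 9866.7808 / 7.04
P = 1401.53136364 kPa, rounded to 4 dp:

1401.5314 kPa


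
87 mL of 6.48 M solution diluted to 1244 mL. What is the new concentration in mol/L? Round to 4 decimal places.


Dilution: M1*V1 = M2*V2, solve for M2.
M2 = M1*V1 / V2
M2 = 6.48 * 87 / 1244
M2 = 563.76 / 1244
M2 = 0.45318328 mol/L, rounded to 4 dp:

0.4532 mol/L


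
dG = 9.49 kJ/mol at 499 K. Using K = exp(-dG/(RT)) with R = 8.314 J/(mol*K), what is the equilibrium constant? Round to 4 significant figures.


dG is in kJ/mol; multiply by 1000 to match R in J/(mol*K).
RT = 8.314 * 499 = 4148.686 J/mol
exponent = -dG*1000 / (RT) = -(9.49*1000) / 4148.686 = -2.28747126
K = exp(-2.28747126)
K = 0.10152286, rounded to 4 significant figures:

0.1015


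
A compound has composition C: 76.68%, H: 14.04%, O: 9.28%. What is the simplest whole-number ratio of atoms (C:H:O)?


Assume 100 g of compound, divide each mass% by atomic mass to get moles, then normalize by the smallest to get a raw atom ratio.
Moles per 100 g: C: 76.68/12.011 = 6.3841, H: 14.04/1.008 = 13.9286, O: 9.28/15.999 = 0.58
Raw ratio (divide by min = 0.58): C: 11.006, H: 24.013, O: 1.0
Multiply by 1 to clear fractions: C: 11.006 ~= 11, H: 24.013 ~= 24, O: 1.0 ~= 1
Reduce by GCD to get the simplest whole-number ratio:

11:24:1


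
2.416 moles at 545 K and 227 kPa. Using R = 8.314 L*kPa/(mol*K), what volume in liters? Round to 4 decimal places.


PV = nRT, solve for V = nRT / P.
nRT = 2.416 * 8.314 * 545 = 10947.2101
V = 10947.2101 / 227
V = 48.22559515 L, rounded to 4 dp:

48.2256 L


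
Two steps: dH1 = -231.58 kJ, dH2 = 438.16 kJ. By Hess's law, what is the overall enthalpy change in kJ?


Hess's law: enthalpy is a state function, so add the step enthalpies.
dH_total = dH1 + dH2 = -231.58 + (438.16)
dH_total = 206.58 kJ:

206.58 kJ


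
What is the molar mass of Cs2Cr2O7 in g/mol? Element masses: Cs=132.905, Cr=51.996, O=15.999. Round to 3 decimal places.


M = sum(count * atomic_mass) over atoms.
M = 2*132.905 + 2*51.996 + 7*15.999
M = 265.81 + 103.992 + 111.993
M = 481.795 g/mol, rounded to 3 dp:

481.795 g/mol


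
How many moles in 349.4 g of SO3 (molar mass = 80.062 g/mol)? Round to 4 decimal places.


n = mass / M
n = 349.4 / 80.062
n = 4.36411781 mol, rounded to 4 dp:

4.3641 mol


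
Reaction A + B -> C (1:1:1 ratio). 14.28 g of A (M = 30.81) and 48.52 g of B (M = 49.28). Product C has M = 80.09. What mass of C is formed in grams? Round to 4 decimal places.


Find moles of each reactant; the smaller value is the limiting reagent in a 1:1:1 reaction, so moles_C equals moles of the limiter.
n_A = mass_A / M_A = 14.28 / 30.81 = 0.463486 mol
n_B = mass_B / M_B = 48.52 / 49.28 = 0.984578 mol
Limiting reagent: A (smaller), n_limiting = 0.463486 mol
mass_C = n_limiting * M_C = 0.463486 * 80.09
mass_C = 37.12059374 g, rounded to 4 dp:

37.1206 g


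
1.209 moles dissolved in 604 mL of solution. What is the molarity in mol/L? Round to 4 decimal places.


Convert volume to liters: V_L = V_mL / 1000.
V_L = 604 / 1000 = 0.604 L
M = n / V_L = 1.209 / 0.604
M = 2.00165563 mol/L, rounded to 4 dp:

2.0017 mol/L


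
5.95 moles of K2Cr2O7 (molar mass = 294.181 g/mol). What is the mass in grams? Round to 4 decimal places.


mass = n * M
mass = 5.95 * 294.181
mass = 1750.37695 g, rounded to 4 dp:

1750.3770 g


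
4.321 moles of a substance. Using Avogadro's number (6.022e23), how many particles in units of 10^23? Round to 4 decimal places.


N = n * NA, then divide by 1e23 for the requested units.
N / 1e23 = n * 6.022
N / 1e23 = 4.321 * 6.022
N / 1e23 = 26.021062, rounded to 4 dp:

26.0211


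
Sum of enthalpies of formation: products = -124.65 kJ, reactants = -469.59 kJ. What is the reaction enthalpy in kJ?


dH_rxn = sum(dH_f products) - sum(dH_f reactants)
dH_rxn = -124.65 - (-469.59)
dH_rxn = 344.94 kJ:

344.94 kJ


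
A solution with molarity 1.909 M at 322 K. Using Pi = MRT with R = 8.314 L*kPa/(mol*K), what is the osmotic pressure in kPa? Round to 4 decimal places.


Osmotic pressure (van't Hoff): Pi = M*R*T.
RT = 8.314 * 322 = 2677.108
Pi = 1.909 * 2677.108
Pi = 5110.599172 kPa, rounded to 4 dp:

5110.5992 kPa


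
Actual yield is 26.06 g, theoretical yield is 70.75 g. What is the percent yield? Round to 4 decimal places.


% yield = 100 * actual / theoretical
% yield = 100 * 26.06 / 70.75
% yield = 36.83392226 %, rounded to 4 dp:

36.8339 %


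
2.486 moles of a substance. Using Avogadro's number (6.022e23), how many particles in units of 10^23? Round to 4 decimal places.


N = n * NA, then divide by 1e23 for the requested units.
N / 1e23 = n * 6.022
N / 1e23 = 2.486 * 6.022
N / 1e23 = 14.970692, rounded to 4 dp:

14.9707


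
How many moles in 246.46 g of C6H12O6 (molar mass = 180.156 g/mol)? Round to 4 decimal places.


n = mass / M
n = 246.46 / 180.156
n = 1.36803659 mol, rounded to 4 dp:

1.3680 mol


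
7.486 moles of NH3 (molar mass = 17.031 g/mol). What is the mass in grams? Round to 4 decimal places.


mass = n * M
mass = 7.486 * 17.031
mass = 127.494066 g, rounded to 4 dp:

127.4941 g


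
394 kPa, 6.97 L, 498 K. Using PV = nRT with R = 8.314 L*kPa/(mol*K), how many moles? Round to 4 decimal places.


PV = nRT, solve for n = PV / (RT).
PV = 394 * 6.97 = 2746.18
RT = 8.314 * 498 = 4140.372
n = 2746.18 / 4140.372
n = 0.6632689 mol, rounded to 4 dp:

0.6633 mol


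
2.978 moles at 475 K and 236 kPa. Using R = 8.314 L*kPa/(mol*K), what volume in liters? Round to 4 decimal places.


PV = nRT, solve for V = nRT / P.
nRT = 2.978 * 8.314 * 475 = 11760.5687
V = 11760.5687 / 236
V = 49.83291822 L, rounded to 4 dp:

49.8329 L


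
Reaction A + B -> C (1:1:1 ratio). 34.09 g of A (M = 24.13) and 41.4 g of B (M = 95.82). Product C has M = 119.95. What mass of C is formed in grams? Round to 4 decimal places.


Find moles of each reactant; the smaller value is the limiting reagent in a 1:1:1 reaction, so moles_C equals moles of the limiter.
n_A = mass_A / M_A = 34.09 / 24.13 = 1.412764 mol
n_B = mass_B / M_B = 41.4 / 95.82 = 0.43206 mol
Limiting reagent: B (smaller), n_limiting = 0.43206 mol
mass_C = n_limiting * M_C = 0.43206 * 119.95
mass_C = 51.825597 g, rounded to 4 dp:

51.8256 g


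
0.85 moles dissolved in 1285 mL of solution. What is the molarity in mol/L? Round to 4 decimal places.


Convert volume to liters: V_L = V_mL / 1000.
V_L = 1285 / 1000 = 1.285 L
M = n / V_L = 0.85 / 1.285
M = 0.6614786 mol/L, rounded to 4 dp:

0.6615 mol/L


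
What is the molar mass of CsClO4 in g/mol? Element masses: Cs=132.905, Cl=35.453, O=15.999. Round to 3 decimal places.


M = sum(count * atomic_mass) over atoms.
M = 1*132.905 + 1*35.453 + 4*15.999
M = 132.905 + 35.453 + 63.996
M = 232.354 g/mol, rounded to 3 dp:

232.354 g/mol


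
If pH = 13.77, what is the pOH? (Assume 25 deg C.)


At 25 deg C, pH + pOH = 14.
pOH = 14 - pH = 14 - 13.77
pOH = 0.23:

0.23


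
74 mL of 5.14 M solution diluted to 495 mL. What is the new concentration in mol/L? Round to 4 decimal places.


Dilution: M1*V1 = M2*V2, solve for M2.
M2 = M1*V1 / V2
M2 = 5.14 * 74 / 495
M2 = 380.36 / 495
M2 = 0.76840404 mol/L, rounded to 4 dp:

0.7684 mol/L


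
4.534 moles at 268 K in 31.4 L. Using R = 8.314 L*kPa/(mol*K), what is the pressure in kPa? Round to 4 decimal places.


PV = nRT, solve for P = nRT / V.
nRT = 4.534 * 8.314 * 268 = 10102.4412
P = 10102.4412 / 31.4
P = 321.73379618 kPa, rounded to 4 dp:

321.7338 kPa


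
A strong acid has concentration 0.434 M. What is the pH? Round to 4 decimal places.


A strong acid dissociates completely, so [H+] equals the given concentration.
pH = -log10([H+]) = -log10(0.434)
pH = 0.36251027, rounded to 4 dp:

0.3625


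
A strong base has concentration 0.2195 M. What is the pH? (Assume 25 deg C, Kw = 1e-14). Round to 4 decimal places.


A strong base dissociates completely, so [OH-] equals the given concentration.
pOH = -log10([OH-]) = -log10(0.2195) = 0.658565
pH = 14 - pOH = 14 - 0.658565
pH = 13.341435, rounded to 4 dp:

13.3414


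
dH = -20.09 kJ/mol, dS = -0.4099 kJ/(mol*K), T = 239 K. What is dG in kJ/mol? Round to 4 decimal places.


Gibbs: dG = dH - T*dS (consistent units, dS already in kJ/(mol*K)).
T*dS = 239 * -0.4099 = -97.9661
dG = -20.09 - (-97.9661)
dG = 77.8761 kJ/mol, rounded to 4 dp:

77.8761 kJ/mol


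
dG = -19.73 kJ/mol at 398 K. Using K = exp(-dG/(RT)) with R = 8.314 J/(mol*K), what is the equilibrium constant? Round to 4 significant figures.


dG is in kJ/mol; multiply by 1000 to match R in J/(mol*K).
RT = 8.314 * 398 = 3308.972 J/mol
exponent = -dG*1000 / (RT) = -(-19.73*1000) / 3308.972 = 5.9625769
K = exp(5.9625769)
K = 388.61024, rounded to 4 significant figures:

388.6


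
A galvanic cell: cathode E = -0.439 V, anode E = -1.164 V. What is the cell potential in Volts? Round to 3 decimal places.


Standard cell potential: E_cell = E_cathode - E_anode.
E_cell = -0.439 - (-1.164)
E_cell = 0.725 V, rounded to 3 dp:

0.725 V


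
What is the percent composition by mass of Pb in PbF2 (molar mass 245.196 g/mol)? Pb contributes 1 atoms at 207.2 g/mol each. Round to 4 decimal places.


pct = 100 * (n_elem * M_elem) / M_total
mass_contribution = 1 * 207.2 = 207.2 g/mol
pct = 100 * 207.2 / 245.196
pct = 84.50382551 %, rounded to 4 dp:

84.5038 %


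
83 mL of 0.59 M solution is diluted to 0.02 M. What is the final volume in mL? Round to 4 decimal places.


Dilution: M1*V1 = M2*V2, solve for V2.
V2 = M1*V1 / M2
V2 = 0.59 * 83 / 0.02
V2 = 48.97 / 0.02
V2 = 2448.5 mL, rounded to 4 dp:

2448.5000 mL


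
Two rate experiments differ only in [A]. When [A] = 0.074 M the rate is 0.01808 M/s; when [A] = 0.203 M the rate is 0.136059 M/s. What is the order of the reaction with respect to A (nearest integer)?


Rate is proportional to [A]^n, so rate2/rate1 = ([A]2/[A]1)^n. Take logs to solve for n.
rate2/rate1 = 0.136059 / 0.01808 = 7.5254
[A]2/[A]1 = 0.203 / 0.074 = 2.7432
n = ln(7.5254) / ln(2.7432) = 2.0
Nearest integer order:

2


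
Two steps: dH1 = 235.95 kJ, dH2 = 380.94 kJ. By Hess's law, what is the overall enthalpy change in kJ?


Hess's law: enthalpy is a state function, so add the step enthalpies.
dH_total = dH1 + dH2 = 235.95 + (380.94)
dH_total = 616.89 kJ:

616.89 kJ


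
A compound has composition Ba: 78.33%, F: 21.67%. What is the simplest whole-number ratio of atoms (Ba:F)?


Assume 100 g of compound, divide each mass% by atomic mass to get moles, then normalize by the smallest to get a raw atom ratio.
Moles per 100 g: Ba: 78.33/137.327 = 0.5704, F: 21.67/18.998 = 1.1406
Raw ratio (divide by min = 0.5704): Ba: 1.0, F: 2.0
Multiply by 1 to clear fractions: Ba: 1.0 ~= 1, F: 2.0 ~= 2
Reduce by GCD to get the simplest whole-number ratio:

1:2


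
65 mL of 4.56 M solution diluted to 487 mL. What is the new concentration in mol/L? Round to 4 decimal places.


Dilution: M1*V1 = M2*V2, solve for M2.
M2 = M1*V1 / V2
M2 = 4.56 * 65 / 487
M2 = 296.4 / 487
M2 = 0.60862423 mol/L, rounded to 4 dp:

0.6086 mol/L


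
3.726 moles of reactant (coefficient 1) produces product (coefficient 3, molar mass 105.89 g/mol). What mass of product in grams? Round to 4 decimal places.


Use the coefficient ratio to convert reactant moles to product moles, then multiply by the product's molar mass.
moles_P = moles_R * (coeff_P / coeff_R) = 3.726 * (3/1) = 11.178
mass_P = moles_P * M_P = 11.178 * 105.89
mass_P = 1183.63842 g, rounded to 4 dp:

1183.6384 g


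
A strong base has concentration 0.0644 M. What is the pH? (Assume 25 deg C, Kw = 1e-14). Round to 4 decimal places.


A strong base dissociates completely, so [OH-] equals the given concentration.
pOH = -log10([OH-]) = -log10(0.0644) = 1.191114
pH = 14 - pOH = 14 - 1.191114
pH = 12.808886, rounded to 4 dp:

12.8089


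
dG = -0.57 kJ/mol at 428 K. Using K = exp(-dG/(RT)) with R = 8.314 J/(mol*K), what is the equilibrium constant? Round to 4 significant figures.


dG is in kJ/mol; multiply by 1000 to match R in J/(mol*K).
RT = 8.314 * 428 = 3558.392 J/mol
exponent = -dG*1000 / (RT) = -(-0.57*1000) / 3558.392 = 0.16018471
K = exp(0.16018471)
K = 1.1737277, rounded to 4 significant figures:

1.174


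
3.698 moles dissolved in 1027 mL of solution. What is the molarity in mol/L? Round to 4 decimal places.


Convert volume to liters: V_L = V_mL / 1000.
V_L = 1027 / 1000 = 1.027 L
M = n / V_L = 3.698 / 1.027
M = 3.60077897 mol/L, rounded to 4 dp:

3.6008 mol/L


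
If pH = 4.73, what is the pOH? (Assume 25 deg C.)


At 25 deg C, pH + pOH = 14.
pOH = 14 - pH = 14 - 4.73
pOH = 9.27:

9.27


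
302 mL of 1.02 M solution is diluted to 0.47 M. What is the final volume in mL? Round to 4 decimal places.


Dilution: M1*V1 = M2*V2, solve for V2.
V2 = M1*V1 / M2
V2 = 1.02 * 302 / 0.47
V2 = 308.04 / 0.47
V2 = 655.40425532 mL, rounded to 4 dp:

655.4043 mL


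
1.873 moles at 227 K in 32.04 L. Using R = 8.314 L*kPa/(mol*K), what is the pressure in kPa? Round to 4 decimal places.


PV = nRT, solve for P = nRT / V.
nRT = 1.873 * 8.314 * 227 = 3534.8717
P = 3534.8717 / 32.04
P = 110.32683208 kPa, rounded to 4 dp:

110.3268 kPa


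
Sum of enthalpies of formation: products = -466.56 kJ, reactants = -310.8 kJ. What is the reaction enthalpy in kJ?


dH_rxn = sum(dH_f products) - sum(dH_f reactants)
dH_rxn = -466.56 - (-310.8)
dH_rxn = -155.76 kJ:

-155.76 kJ


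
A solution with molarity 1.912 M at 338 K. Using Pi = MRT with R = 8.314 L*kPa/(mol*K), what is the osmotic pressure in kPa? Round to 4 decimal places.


Osmotic pressure (van't Hoff): Pi = M*R*T.
RT = 8.314 * 338 = 2810.132
Pi = 1.912 * 2810.132
Pi = 5372.972384 kPa, rounded to 4 dp:

5372.9724 kPa


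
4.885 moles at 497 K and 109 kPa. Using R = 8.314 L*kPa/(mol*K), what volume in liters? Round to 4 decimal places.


PV = nRT, solve for V = nRT / P.
nRT = 4.885 * 8.314 * 497 = 20185.1033
V = 20185.1033 / 109
V = 185.18443394 L, rounded to 4 dp:

185.1844 L


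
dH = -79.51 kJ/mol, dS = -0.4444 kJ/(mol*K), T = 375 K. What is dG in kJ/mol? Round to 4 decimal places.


Gibbs: dG = dH - T*dS (consistent units, dS already in kJ/(mol*K)).
T*dS = 375 * -0.4444 = -166.65
dG = -79.51 - (-166.65)
dG = 87.14 kJ/mol, rounded to 4 dp:

87.1400 kJ/mol


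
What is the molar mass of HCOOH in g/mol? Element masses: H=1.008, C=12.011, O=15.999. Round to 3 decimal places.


M = sum(count * atomic_mass) over atoms.
M = 2*1.008 + 1*12.011 + 2*15.999
M = 2.016 + 12.011 + 31.998
M = 46.025 g/mol, rounded to 3 dp:

46.025 g/mol


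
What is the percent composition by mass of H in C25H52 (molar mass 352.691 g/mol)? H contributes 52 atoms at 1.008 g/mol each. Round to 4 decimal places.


pct = 100 * (n_elem * M_elem) / M_total
mass_contribution = 52 * 1.008 = 52.416 g/mol
pct = 100 * 52.416 / 352.691
pct = 14.86173449 %, rounded to 4 dp:

14.8617 %


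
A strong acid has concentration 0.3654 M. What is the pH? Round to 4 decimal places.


A strong acid dissociates completely, so [H+] equals the given concentration.
pH = -log10([H+]) = -log10(0.3654)
pH = 0.43723146, rounded to 4 dp:

0.4372


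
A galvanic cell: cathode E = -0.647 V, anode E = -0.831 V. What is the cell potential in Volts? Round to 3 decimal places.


Standard cell potential: E_cell = E_cathode - E_anode.
E_cell = -0.647 - (-0.831)
E_cell = 0.184 V, rounded to 3 dp:

0.184 V


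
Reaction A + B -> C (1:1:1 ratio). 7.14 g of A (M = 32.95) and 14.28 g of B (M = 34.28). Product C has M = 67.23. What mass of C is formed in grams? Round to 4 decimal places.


Find moles of each reactant; the smaller value is the limiting reagent in a 1:1:1 reaction, so moles_C equals moles of the limiter.
n_A = mass_A / M_A = 7.14 / 32.95 = 0.216692 mol
n_B = mass_B / M_B = 14.28 / 34.28 = 0.416569 mol
Limiting reagent: A (smaller), n_limiting = 0.216692 mol
mass_C = n_limiting * M_C = 0.216692 * 67.23
mass_C = 14.56820316 g, rounded to 4 dp:

14.5682 g


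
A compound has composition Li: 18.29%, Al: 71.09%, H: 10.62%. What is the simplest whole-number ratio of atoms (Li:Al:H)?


Assume 100 g of compound, divide each mass% by atomic mass to get moles, then normalize by the smallest to get a raw atom ratio.
Moles per 100 g: Li: 18.29/6.941 = 2.6351, Al: 71.09/26.982 = 2.6347, H: 10.62/1.008 = 10.5357
Raw ratio (divide by min = 2.6347): Li: 1.0, Al: 1.0, H: 3.999
Multiply by 1 to clear fractions: Li: 1.0 ~= 1, Al: 1.0 ~= 1, H: 3.999 ~= 4
Reduce by GCD to get the simplest whole-number ratio:

1:1:4


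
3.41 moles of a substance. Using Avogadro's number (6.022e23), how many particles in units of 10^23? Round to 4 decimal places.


N = n * NA, then divide by 1e23 for the requested units.
N / 1e23 = n * 6.022
N / 1e23 = 3.41 * 6.022
N / 1e23 = 20.53502, rounded to 4 dp:

20.5350


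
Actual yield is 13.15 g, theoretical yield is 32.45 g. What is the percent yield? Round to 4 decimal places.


% yield = 100 * actual / theoretical
% yield = 100 * 13.15 / 32.45
% yield = 40.5238829 %, rounded to 4 dp:

40.5239 %


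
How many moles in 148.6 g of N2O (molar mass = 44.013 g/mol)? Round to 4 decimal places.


n = mass / M
n = 148.6 / 44.013
n = 3.37627519 mol, rounded to 4 dp:

3.3763 mol


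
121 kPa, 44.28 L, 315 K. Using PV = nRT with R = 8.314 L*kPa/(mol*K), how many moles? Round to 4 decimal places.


PV = nRT, solve for n = PV / (RT).
PV = 121 * 44.28 = 5357.88
RT = 8.314 * 315 = 2618.91
n = 5357.88 / 2618.91
n = 2.0458435 mol, rounded to 4 dp:

2.0458 mol


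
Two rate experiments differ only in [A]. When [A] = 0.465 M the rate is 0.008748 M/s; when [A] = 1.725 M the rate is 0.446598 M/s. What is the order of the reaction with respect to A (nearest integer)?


Rate is proportional to [A]^n, so rate2/rate1 = ([A]2/[A]1)^n. Take logs to solve for n.
rate2/rate1 = 0.446598 / 0.008748 = 51.0514
[A]2/[A]1 = 1.725 / 0.465 = 3.7097
n = ln(51.0514) / ln(3.7097) = 3.0
Nearest integer order:

3


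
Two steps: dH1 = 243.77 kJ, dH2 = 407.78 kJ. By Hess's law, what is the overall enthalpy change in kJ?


Hess's law: enthalpy is a state function, so add the step enthalpies.
dH_total = dH1 + dH2 = 243.77 + (407.78)
dH_total = 651.55 kJ:

651.55 kJ


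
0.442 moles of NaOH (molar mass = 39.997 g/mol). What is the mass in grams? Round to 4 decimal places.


mass = n * M
mass = 0.442 * 39.997
mass = 17.678674 g, rounded to 4 dp:

17.6787 g


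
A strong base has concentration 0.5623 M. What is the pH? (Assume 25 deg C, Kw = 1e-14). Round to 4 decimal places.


A strong base dissociates completely, so [OH-] equals the given concentration.
pOH = -log10([OH-]) = -log10(0.5623) = 0.250032
pH = 14 - pOH = 14 - 0.250032
pH = 13.749968, rounded to 4 dp:

13.7500


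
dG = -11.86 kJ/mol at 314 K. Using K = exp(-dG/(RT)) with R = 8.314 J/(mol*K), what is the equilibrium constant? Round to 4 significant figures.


dG is in kJ/mol; multiply by 1000 to match R in J/(mol*K).
RT = 8.314 * 314 = 2610.596 J/mol
exponent = -dG*1000 / (RT) = -(-11.86*1000) / 2610.596 = 4.54302389
K = exp(4.54302389)
K = 93.97454, rounded to 4 significant figures:

93.97


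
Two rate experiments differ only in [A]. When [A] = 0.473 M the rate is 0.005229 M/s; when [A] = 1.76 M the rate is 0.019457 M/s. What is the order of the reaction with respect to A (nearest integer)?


Rate is proportional to [A]^n, so rate2/rate1 = ([A]2/[A]1)^n. Take logs to solve for n.
rate2/rate1 = 0.019457 / 0.005229 = 3.721
[A]2/[A]1 = 1.76 / 0.473 = 3.7209
n = ln(3.721) / ln(3.7209) = 1.0
Nearest integer order:

1


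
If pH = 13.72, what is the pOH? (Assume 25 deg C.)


At 25 deg C, pH + pOH = 14.
pOH = 14 - pH = 14 - 13.72
pOH = 0.28:

0.28


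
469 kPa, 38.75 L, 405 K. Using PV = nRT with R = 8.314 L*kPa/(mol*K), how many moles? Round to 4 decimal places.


PV = nRT, solve for n = PV / (RT).
PV = 469 * 38.75 = 18173.75
RT = 8.314 * 405 = 3367.17
n = 18173.75 / 3367.17
n = 5.39733664 mol, rounded to 4 dp:

5.3973 mol


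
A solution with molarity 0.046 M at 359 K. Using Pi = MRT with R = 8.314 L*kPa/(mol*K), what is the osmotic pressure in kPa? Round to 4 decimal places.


Osmotic pressure (van't Hoff): Pi = M*R*T.
RT = 8.314 * 359 = 2984.726
Pi = 0.046 * 2984.726
Pi = 137.297396 kPa, rounded to 4 dp:

137.2974 kPa


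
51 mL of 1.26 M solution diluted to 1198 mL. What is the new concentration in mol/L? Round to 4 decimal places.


Dilution: M1*V1 = M2*V2, solve for M2.
M2 = M1*V1 / V2
M2 = 1.26 * 51 / 1198
M2 = 64.26 / 1198
M2 = 0.0536394 mol/L, rounded to 4 dp:

0.0536 mol/L


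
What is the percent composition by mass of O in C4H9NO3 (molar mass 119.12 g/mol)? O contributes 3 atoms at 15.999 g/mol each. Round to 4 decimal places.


pct = 100 * (n_elem * M_elem) / M_total
mass_contribution = 3 * 15.999 = 47.997 g/mol
pct = 100 * 47.997 / 119.12
pct = 40.29298187 %, rounded to 4 dp:

40.2930 %


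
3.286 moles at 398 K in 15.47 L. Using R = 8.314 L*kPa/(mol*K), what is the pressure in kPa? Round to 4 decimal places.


PV = nRT, solve for P = nRT / V.
nRT = 3.286 * 8.314 * 398 = 10873.282
P = 10873.282 / 15.47
P = 702.86244344 kPa, rounded to 4 dp:

702.8624 kPa


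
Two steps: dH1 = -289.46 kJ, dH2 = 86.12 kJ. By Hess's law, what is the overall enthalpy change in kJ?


Hess's law: enthalpy is a state function, so add the step enthalpies.
dH_total = dH1 + dH2 = -289.46 + (86.12)
dH_total = -203.34 kJ:

-203.34 kJ


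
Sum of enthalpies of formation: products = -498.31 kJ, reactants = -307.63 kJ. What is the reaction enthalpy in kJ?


dH_rxn = sum(dH_f products) - sum(dH_f reactants)
dH_rxn = -498.31 - (-307.63)
dH_rxn = -190.68 kJ:

-190.68 kJ


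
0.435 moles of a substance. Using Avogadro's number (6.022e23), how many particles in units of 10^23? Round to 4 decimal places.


N = n * NA, then divide by 1e23 for the requested units.
N / 1e23 = n * 6.022
N / 1e23 = 0.435 * 6.022
N / 1e23 = 2.61957, rounded to 4 dp:

2.6196


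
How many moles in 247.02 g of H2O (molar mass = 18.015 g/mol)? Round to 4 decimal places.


n = mass / M
n = 247.02 / 18.015
n = 13.71190674 mol, rounded to 4 dp:

13.7119 mol


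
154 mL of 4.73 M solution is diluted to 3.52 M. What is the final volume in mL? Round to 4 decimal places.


Dilution: M1*V1 = M2*V2, solve for V2.
V2 = M1*V1 / M2
V2 = 4.73 * 154 / 3.52
V2 = 728.42 / 3.52
V2 = 206.9375 mL, rounded to 4 dp:

206.9375 mL


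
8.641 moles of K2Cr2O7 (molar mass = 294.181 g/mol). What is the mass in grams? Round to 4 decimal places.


mass = n * M
mass = 8.641 * 294.181
mass = 2542.018021 g, rounded to 4 dp:

2542.0180 g


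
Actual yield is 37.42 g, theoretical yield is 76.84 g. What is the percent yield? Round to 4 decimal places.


% yield = 100 * actual / theoretical
% yield = 100 * 37.42 / 76.84
% yield = 48.69859448 %, rounded to 4 dp:

48.6986 %


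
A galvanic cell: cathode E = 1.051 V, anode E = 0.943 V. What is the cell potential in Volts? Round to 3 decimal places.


Standard cell potential: E_cell = E_cathode - E_anode.
E_cell = 1.051 - (0.943)
E_cell = 0.108 V, rounded to 3 dp:

0.108 V


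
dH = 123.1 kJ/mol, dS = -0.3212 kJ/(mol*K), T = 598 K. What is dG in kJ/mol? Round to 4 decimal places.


Gibbs: dG = dH - T*dS (consistent units, dS already in kJ/(mol*K)).
T*dS = 598 * -0.3212 = -192.0776
dG = 123.1 - (-192.0776)
dG = 315.1776 kJ/mol, rounded to 4 dp:

315.1776 kJ/mol


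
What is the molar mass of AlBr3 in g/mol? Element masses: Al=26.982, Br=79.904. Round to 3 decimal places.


M = sum(count * atomic_mass) over atoms.
M = 1*26.982 + 3*79.904
M = 26.982 + 239.712
M = 266.694 g/mol, rounded to 3 dp:

266.694 g/mol


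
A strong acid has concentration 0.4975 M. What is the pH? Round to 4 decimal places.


A strong acid dissociates completely, so [H+] equals the given concentration.
pH = -log10([H+]) = -log10(0.4975)
pH = 0.30320691, rounded to 4 dp:

0.3032


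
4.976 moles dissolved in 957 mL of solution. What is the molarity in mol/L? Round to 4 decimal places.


Convert volume to liters: V_L = V_mL / 1000.
V_L = 957 / 1000 = 0.957 L
M = n / V_L = 4.976 / 0.957
M = 5.19958203 mol/L, rounded to 4 dp:

5.1996 mol/L


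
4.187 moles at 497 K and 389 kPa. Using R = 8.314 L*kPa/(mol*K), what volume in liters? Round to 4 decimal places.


PV = nRT, solve for V = nRT / P.
nRT = 4.187 * 8.314 * 497 = 17300.9268
V = 17300.9268 / 389
V = 44.47539023 L, rounded to 4 dp:

44.4754 L


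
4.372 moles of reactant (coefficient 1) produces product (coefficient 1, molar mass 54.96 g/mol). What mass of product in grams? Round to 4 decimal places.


Use the coefficient ratio to convert reactant moles to product moles, then multiply by the product's molar mass.
moles_P = moles_R * (coeff_P / coeff_R) = 4.372 * (1/1) = 4.372
mass_P = moles_P * M_P = 4.372 * 54.96
mass_P = 240.28512 g, rounded to 4 dp:

240.2851 g


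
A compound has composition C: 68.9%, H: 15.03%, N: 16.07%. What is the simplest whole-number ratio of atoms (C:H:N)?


Assume 100 g of compound, divide each mass% by atomic mass to get moles, then normalize by the smallest to get a raw atom ratio.
Moles per 100 g: C: 68.9/12.011 = 5.7364, H: 15.03/1.008 = 14.9107, N: 16.07/14.007 = 1.1473
Raw ratio (divide by min = 1.1473): C: 5.0, H: 12.997, N: 1.0
Multiply by 1 to clear fractions: C: 5.0 ~= 5, H: 12.997 ~= 13, N: 1.0 ~= 1
Reduce by GCD to get the simplest whole-number ratio:

5:13:1


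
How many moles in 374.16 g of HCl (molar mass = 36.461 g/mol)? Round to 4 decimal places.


n = mass / M
n = 374.16 / 36.461
n = 10.2619237 mol, rounded to 4 dp:

10.2619 mol


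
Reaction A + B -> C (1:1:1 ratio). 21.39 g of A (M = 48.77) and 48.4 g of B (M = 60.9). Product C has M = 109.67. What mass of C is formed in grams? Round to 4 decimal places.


Find moles of each reactant; the smaller value is the limiting reagent in a 1:1:1 reaction, so moles_C equals moles of the limiter.
n_A = mass_A / M_A = 21.39 / 48.77 = 0.438589 mol
n_B = mass_B / M_B = 48.4 / 60.9 = 0.794745 mol
Limiting reagent: A (smaller), n_limiting = 0.438589 mol
mass_C = n_limiting * M_C = 0.438589 * 109.67
mass_C = 48.10005563 g, rounded to 4 dp:

48.1001 g


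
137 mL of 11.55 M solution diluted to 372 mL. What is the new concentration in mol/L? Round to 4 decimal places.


Dilution: M1*V1 = M2*V2, solve for M2.
M2 = M1*V1 / V2
M2 = 11.55 * 137 / 372
M2 = 1582.35 / 372
M2 = 4.25362903 mol/L, rounded to 4 dp:

4.2536 mol/L


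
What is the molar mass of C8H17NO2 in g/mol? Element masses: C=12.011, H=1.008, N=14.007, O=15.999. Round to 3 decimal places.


M = sum(count * atomic_mass) over atoms.
M = 8*12.011 + 17*1.008 + 1*14.007 + 2*15.999
M = 96.088 + 17.136 + 14.007 + 31.998
M = 159.229 g/mol, rounded to 3 dp:

159.229 g/mol


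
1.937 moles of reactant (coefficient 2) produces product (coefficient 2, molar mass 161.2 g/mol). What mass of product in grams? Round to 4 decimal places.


Use the coefficient ratio to convert reactant moles to product moles, then multiply by the product's molar mass.
moles_P = moles_R * (coeff_P / coeff_R) = 1.937 * (2/2) = 1.937
mass_P = moles_P * M_P = 1.937 * 161.2
mass_P = 312.2444 g, rounded to 4 dp:

312.2444 g


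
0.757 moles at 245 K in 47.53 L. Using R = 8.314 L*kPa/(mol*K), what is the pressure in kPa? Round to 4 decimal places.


PV = nRT, solve for P = nRT / V.
nRT = 0.757 * 8.314 * 245 = 1541.956
P = 1541.956 / 47.53
P = 32.44174206 kPa, rounded to 4 dp:

32.4417 kPa


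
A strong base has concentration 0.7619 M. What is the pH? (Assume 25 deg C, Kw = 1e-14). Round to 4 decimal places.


A strong base dissociates completely, so [OH-] equals the given concentration.
pOH = -log10([OH-]) = -log10(0.7619) = 0.118102
pH = 14 - pOH = 14 - 0.118102
pH = 13.881898, rounded to 4 dp:

13.8819


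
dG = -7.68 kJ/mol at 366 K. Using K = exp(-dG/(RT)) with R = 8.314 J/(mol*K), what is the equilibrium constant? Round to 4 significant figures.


dG is in kJ/mol; multiply by 1000 to match R in J/(mol*K).
RT = 8.314 * 366 = 3042.924 J/mol
exponent = -dG*1000 / (RT) = -(-7.68*1000) / 3042.924 = 2.52388821
K = exp(2.52388821)
K = 12.477016, rounded to 4 significant figures:

12.48


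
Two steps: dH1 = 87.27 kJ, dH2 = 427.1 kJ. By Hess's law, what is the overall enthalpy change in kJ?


Hess's law: enthalpy is a state function, so add the step enthalpies.
dH_total = dH1 + dH2 = 87.27 + (427.1)
dH_total = 514.37 kJ:

514.37 kJ


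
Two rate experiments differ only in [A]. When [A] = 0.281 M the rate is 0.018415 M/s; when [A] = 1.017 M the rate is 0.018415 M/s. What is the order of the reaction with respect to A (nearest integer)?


Rate is proportional to [A]^n, so rate2/rate1 = ([A]2/[A]1)^n. Take logs to solve for n.
rate2/rate1 = 0.018415 / 0.018415 = 1.0
[A]2/[A]1 = 1.017 / 0.281 = 3.6192
n = ln(1.0) / ln(3.6192) = 0.0
Nearest integer order:

0
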